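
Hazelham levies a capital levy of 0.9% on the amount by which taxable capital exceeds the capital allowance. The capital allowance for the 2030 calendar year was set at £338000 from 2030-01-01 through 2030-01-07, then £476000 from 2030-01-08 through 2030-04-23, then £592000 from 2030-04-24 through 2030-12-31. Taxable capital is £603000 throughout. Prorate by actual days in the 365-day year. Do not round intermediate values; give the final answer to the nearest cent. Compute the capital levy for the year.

2030-01-01 to 2030-01-07: 7 days, exemption £338000 → (£603000 − £338000) × 0.9% × 7/365 = £45.7397
2030-01-08 to 2030-04-23: 106 days, exemption £476000 → (£603000 − £476000) × 0.9% × 106/365 = £331.9397
2030-04-24 to 2030-12-31: 252 days, exemption £592000 → (£603000 − £592000) × 0.9% × 252/365 = £68.3507
Total = £446.0301

£446.03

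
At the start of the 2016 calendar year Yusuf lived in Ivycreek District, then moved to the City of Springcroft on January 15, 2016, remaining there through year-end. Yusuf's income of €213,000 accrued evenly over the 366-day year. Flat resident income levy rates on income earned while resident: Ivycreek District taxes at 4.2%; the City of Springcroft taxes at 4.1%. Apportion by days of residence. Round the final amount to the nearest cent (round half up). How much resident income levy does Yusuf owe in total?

Ivycreek District, January 1 – January 14, 2016: 14 days → €213,000 × 4.2% × 14/366 = €342.1967
The City of Springcroft, January 15 – December 31, 2016: 352 days → €213,000 × 4.1% × 352/366 = €8,398.9508
Total = €8,741.1475

€8,741.15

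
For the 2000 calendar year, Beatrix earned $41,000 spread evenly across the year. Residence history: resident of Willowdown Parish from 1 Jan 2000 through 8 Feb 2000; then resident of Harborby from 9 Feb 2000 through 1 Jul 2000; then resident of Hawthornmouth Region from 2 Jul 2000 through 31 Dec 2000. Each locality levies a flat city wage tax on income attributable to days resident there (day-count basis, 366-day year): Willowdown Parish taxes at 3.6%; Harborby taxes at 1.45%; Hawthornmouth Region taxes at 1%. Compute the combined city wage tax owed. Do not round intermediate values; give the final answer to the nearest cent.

$596.18

Willowdown Parish, 1 Jan – 8 Feb 2000: 39 days → $41,000 × 3.6% × 39/366 = $157.2787
Harborby, 9 Feb – 1 Jul 2000: 144 days → $41,000 × 1.45% × 144/366 = $233.9016
Hawthornmouth Region, 2 Jul – 31 Dec 2000: 183 days → $41,000 × 1% × 183/366 = $205.0000
Total = $596.1803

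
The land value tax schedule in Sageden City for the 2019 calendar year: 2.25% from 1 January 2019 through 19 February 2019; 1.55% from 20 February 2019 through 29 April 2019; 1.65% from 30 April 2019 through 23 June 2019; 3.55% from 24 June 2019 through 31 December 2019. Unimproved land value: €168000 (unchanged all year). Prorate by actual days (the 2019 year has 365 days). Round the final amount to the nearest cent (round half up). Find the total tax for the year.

€4548.66

1 January – 19 February 2019: 50 days at 2.25% → €168000 × 2.25% × 50/365 = €517.8082
20 February – 29 April 2019: 69 days at 1.55% → €168000 × 1.55% × 69/365 = €492.2630
30 April – 23 June 2019: 55 days at 1.65% → €168000 × 1.65% × 55/365 = €417.6986
24 June – 31 December 2019: 191 days at 3.55% → €168000 × 3.55% × 191/365 = €3120.8877
Total = €4548.6575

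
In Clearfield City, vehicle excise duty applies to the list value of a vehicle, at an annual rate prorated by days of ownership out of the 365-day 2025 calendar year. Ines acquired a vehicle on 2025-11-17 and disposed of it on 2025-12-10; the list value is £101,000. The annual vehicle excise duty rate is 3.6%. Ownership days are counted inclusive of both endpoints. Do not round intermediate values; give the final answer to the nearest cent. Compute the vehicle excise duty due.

£239.08

Days held (2025-11-17 to 2025-12-10): 24 out of 365
Tax = £101,000 × 3.6% × 24/365 = £239.0795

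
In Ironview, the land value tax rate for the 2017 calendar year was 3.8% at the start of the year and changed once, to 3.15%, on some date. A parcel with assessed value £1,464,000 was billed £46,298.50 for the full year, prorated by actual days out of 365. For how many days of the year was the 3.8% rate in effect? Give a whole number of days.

7 days

Let d = days at the first rate; then 365 − d days at the second rate.
£1,464,000 × [3.8%·d + 3.15%·(365−d)] / 365 = £46,298.50
Solving gives d = 7, so the new rate took effect on January 8, 2017.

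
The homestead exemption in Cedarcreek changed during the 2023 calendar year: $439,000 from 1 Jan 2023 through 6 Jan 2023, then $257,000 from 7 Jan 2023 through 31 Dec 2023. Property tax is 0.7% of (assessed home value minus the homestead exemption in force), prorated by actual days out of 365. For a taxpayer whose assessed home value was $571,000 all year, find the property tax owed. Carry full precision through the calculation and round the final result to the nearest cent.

1 Jan – 6 Jan 2023: 6 days, exemption $439,000 → ($571,000 − $439,000) × 0.7% × 6/365 = $15.1890
7 Jan – 31 Dec 2023: 359 days, exemption $257,000 → ($571,000 − $257,000) × 0.7% × 359/365 = $2,161.8685
Total = $2,177.0575

$2,177.06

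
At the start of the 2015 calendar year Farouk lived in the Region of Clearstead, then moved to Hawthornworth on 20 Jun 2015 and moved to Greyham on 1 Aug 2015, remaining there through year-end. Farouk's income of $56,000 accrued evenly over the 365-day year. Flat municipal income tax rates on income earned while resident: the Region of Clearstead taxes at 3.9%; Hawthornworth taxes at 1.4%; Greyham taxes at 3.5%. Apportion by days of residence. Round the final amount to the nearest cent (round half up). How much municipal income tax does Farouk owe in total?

The Region of Clearstead, 1 Jan – 19 Jun 2015: 170 days → $56,000 × 3.9% × 170/365 = $1,017.2055
Hawthornworth, 20 Jun – 31 Jul 2015: 42 days → $56,000 × 1.4% × 42/365 = $90.2137
Greyham, 1 Aug – 31 Dec 2015: 153 days → $56,000 × 3.5% × 153/365 = $821.5890
Total = $1,929.0082

$1,929.01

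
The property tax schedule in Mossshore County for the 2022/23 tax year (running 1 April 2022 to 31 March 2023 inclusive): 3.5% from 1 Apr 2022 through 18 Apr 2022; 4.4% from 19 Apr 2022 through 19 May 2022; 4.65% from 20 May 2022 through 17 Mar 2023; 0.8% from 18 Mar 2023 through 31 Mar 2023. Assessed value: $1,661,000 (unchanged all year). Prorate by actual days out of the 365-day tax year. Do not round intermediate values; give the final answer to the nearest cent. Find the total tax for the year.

$73,489.01

1 Apr – 18 Apr 2022: 18 days at 3.5% → $1,661,000 × 3.5% × 18/365 = $2,866.9315
19 Apr – 19 May 2022: 31 days at 4.4% → $1,661,000 × 4.4% × 31/365 = $6,207.1342
20 May 2022 – 17 Mar 2023: 302 days at 4.65% → $1,661,000 × 4.65% × 302/365 = $63,905.2685
18 Mar – 31 Mar 2023: 14 days at 0.8% → $1,661,000 × 0.8% × 14/365 = $509.6767
Total = $73,489.0110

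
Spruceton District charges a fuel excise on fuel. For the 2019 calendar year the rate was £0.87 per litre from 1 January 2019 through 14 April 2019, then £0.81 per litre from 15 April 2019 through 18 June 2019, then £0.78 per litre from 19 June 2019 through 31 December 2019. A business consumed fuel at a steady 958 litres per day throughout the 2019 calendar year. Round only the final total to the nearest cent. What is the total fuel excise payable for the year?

£283,577.58

1 January – 14 April 2019: 104 days × 958 litres/day = 99,632 litres at £0.87/litre → £86,679.84
15 April – 18 June 2019: 65 days × 958 litres/day = 62,270 litres at £0.81/litre → £50,438.70
19 June – 31 December 2019: 196 days × 958 litres/day = 187,768 litres at £0.78/litre → £146,459.04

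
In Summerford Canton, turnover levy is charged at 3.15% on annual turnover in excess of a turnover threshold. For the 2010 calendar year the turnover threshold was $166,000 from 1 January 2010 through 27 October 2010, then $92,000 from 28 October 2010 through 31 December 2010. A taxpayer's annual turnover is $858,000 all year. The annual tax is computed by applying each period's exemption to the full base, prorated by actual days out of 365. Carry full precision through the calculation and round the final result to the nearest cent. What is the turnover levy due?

1 January – 27 October 2010: 300 days, exemption $166,000 → ($858,000 − $166,000) × 3.15% × 300/365 = $17,916.1644
28 October – 31 December 2010: 65 days, exemption $92,000 → ($858,000 − $92,000) × 3.15% × 65/365 = $4,296.9452
Total = $22,213.1096

$22,213.11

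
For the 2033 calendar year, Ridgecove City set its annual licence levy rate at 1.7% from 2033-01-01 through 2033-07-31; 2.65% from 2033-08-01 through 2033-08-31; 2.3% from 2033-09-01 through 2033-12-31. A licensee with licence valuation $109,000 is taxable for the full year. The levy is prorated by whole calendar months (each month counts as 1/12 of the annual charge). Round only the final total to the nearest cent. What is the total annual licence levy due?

$2,157.29

2033-01-01 to 2033-07-31: 7 months at 1.7% → $109,000 × 1.7% × 7/12 = $1,080.9167
2033-08-01 to 2033-08-31: 1 month at 2.65% → $109,000 × 2.65% × 1/12 = $240.7083
2033-09-01 to 2033-12-31: 4 months at 2.3% → $109,000 × 2.3% × 4/12 = $835.6667
Total = $2,157.2917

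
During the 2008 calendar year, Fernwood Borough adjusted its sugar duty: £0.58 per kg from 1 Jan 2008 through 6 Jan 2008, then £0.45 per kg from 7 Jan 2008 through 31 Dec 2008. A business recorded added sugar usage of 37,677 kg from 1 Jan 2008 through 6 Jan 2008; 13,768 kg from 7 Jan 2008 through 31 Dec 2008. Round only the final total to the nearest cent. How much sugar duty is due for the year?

1 Jan – 6 Jan 2008: 37,677 kg at £0.58/kg → £21,852.66
7 Jan – 31 Dec 2008: 13,768 kg at £0.45/kg → £6,195.60

£28,048.26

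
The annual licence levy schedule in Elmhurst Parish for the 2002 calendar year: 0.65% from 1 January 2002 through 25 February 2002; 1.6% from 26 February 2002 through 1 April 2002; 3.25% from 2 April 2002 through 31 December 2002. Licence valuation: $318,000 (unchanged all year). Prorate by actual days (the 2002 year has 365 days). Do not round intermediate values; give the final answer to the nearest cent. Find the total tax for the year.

$8,563.35

1 January – 25 February 2002: 56 days at 0.65% → $318,000 × 0.65% × 56/365 = $317.1288
26 February – 1 April 2002: 35 days at 1.6% → $318,000 × 1.6% × 35/365 = $487.8904
2 April – 31 December 2002: 274 days at 3.25% → $318,000 × 3.25% × 274/365 = $7,758.3288
Total = $8,563.3479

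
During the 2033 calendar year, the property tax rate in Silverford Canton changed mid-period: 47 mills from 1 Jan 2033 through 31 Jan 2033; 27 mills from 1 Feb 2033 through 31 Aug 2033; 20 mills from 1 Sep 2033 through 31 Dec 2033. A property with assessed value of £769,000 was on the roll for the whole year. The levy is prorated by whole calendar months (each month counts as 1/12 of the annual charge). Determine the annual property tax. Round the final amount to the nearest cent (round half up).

£20,250.33

1 Jan – 31 Jan 2033: 1 month at 47 mills → £769,000 × 4.7% × 1/12 = £3,011.9167
1 Feb – 31 Aug 2033: 7 months at 27 mills → £769,000 × 2.7% × 7/12 = £12,111.7500
1 Sep – 31 Dec 2033: 4 months at 20 mills → £769,000 × 2% × 4/12 = £5,126.6667
Total = £20,250.3333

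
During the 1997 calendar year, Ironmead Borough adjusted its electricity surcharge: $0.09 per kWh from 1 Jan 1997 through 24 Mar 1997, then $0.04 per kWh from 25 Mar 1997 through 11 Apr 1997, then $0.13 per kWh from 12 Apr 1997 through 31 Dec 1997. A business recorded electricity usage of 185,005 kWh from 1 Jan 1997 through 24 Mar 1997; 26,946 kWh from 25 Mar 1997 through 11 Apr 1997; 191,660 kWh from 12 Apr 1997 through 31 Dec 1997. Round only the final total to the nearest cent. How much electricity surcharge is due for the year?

$42,644.09

1 Jan – 24 Mar 1997: 185,005 kWh at $0.09/kWh → $16,650.45
25 Mar – 11 Apr 1997: 26,946 kWh at $0.04/kWh → $1,077.84
12 Apr – 31 Dec 1997: 191,660 kWh at $0.13/kWh → $24,915.80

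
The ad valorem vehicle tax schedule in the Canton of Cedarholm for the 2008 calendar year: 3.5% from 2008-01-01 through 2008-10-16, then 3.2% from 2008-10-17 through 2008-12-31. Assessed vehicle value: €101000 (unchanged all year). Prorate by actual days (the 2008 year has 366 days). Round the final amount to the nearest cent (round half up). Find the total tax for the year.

2008-01-01 to 2008-10-16: 290 days at 3.5% → €101000 × 3.5% × 290/366 = €2800.9563
2008-10-17 to 2008-12-31: 76 days at 3.2% → €101000 × 3.2% × 76/366 = €671.1257
Total = €3472.0820

€3472.08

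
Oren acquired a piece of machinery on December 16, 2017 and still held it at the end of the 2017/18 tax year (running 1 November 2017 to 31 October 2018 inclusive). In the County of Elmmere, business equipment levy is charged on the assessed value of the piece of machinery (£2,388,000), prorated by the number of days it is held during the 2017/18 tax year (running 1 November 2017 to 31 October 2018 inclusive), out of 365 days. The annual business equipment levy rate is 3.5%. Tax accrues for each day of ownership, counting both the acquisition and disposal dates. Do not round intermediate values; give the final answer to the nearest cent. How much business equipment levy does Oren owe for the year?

£73,275.62

Days held (December 16, 2017 – October 31, 2018): 320 out of 365
Tax = £2,388,000 × 3.5% × 320/365 = £73,275.6164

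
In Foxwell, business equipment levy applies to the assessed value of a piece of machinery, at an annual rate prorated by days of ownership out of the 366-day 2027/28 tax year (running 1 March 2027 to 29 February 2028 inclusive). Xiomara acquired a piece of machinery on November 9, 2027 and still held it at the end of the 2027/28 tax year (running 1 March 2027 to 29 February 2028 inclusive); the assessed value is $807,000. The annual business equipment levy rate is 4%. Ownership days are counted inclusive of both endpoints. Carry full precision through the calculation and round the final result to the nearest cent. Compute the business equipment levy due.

Days held (November 9, 2027 – February 29, 2028): 113 out of 366
Tax = $807,000 × 4% × 113/366 = $9,966.2295

$9,966.23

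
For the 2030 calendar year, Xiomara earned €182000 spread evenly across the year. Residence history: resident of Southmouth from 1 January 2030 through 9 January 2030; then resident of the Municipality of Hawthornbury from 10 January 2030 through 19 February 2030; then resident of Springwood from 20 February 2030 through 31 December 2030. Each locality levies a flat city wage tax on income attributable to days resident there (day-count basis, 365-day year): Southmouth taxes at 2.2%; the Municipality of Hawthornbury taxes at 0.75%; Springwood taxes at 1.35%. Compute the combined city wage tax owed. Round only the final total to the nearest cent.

€2372.48

Southmouth, 1 January – 9 January 2030: 9 days → €182000 × 2.2% × 9/365 = €98.7288
The Municipality of Hawthornbury, 10 January – 19 February 2030: 41 days → €182000 × 0.75% × 41/365 = €153.3288
Springwood, 20 February – 31 December 2030: 315 days → €182000 × 1.35% × 315/365 = €2120.4247
Total = €2372.4822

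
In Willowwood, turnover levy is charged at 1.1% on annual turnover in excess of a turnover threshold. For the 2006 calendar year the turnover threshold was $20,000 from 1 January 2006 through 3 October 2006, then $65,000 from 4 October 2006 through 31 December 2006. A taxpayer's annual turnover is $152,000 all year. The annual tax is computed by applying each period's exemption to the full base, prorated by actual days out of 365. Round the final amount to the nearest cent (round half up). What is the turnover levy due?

$1,331.30

1 January – 3 October 2006: 276 days, exemption $20,000 → ($152,000 − $20,000) × 1.1% × 276/365 = $1,097.9507
4 October – 31 December 2006: 89 days, exemption $65,000 → ($152,000 − $65,000) × 1.1% × 89/365 = $233.3507
Total = $1,331.3014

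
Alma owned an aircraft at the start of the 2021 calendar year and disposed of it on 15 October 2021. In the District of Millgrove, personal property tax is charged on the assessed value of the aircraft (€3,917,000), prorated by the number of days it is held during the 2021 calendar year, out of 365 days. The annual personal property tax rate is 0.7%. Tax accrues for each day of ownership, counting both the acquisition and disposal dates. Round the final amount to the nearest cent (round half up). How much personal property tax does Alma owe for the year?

€21,634.72

Days held (1 January – 15 October 2021): 288 out of 365
Tax = €3,917,000 × 0.7% × 288/365 = €21,634.7178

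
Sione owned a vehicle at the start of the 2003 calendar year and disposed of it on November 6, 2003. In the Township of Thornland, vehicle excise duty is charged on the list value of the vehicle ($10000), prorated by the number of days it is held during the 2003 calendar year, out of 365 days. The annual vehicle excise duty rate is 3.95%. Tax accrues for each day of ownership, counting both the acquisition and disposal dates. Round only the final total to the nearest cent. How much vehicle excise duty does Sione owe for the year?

$335.48

Days held (January 1 – November 6, 2003): 310 out of 365
Tax = $10000 × 3.95% × 310/365 = $335.4795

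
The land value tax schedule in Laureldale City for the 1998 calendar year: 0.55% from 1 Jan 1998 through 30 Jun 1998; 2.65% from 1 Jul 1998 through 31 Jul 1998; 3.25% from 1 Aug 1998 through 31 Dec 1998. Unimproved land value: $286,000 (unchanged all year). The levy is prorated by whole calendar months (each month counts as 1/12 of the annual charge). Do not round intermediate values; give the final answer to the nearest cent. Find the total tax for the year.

$5,291.00

1 Jan – 30 Jun 1998: 6 months at 0.55% → $286,000 × 0.55% × 6/12 = $786.5000
1 Jul – 31 Jul 1998: 1 month at 2.65% → $286,000 × 2.65% × 1/12 = $631.5833
1 Aug – 31 Dec 1998: 5 months at 3.25% → $286,000 × 3.25% × 5/12 = $3,872.9167
Total = $5,291.0000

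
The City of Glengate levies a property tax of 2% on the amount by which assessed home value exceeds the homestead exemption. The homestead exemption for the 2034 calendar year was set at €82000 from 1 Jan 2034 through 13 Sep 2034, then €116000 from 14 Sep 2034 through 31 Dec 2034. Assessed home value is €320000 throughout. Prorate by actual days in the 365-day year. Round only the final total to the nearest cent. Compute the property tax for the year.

€4556.93

1 Jan – 13 Sep 2034: 256 days, exemption €82000 → (€320000 − €82000) × 2% × 256/365 = €3338.5205
14 Sep – 31 Dec 2034: 109 days, exemption €116000 → (€320000 − €116000) × 2% × 109/365 = €1218.4110
Total = €4556.9315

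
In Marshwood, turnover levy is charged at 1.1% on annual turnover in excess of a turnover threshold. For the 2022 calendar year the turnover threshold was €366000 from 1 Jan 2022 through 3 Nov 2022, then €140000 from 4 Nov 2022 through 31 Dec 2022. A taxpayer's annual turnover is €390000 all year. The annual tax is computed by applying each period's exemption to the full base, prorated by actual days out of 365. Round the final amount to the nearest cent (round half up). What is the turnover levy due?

1 Jan – 3 Nov 2022: 307 days, exemption €366000 → (€390000 − €366000) × 1.1% × 307/365 = €222.0493
4 Nov – 31 Dec 2022: 58 days, exemption €140000 → (€390000 − €140000) × 1.1% × 58/365 = €436.9863
Total = €659.0356

€659.04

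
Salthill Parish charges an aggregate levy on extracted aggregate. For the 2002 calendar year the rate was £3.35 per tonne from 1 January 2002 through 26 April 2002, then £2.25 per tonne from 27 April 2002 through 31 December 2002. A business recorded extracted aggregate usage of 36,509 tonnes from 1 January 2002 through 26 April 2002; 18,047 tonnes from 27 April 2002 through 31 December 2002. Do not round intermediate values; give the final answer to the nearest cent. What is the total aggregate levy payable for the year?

1 January – 26 April 2002: 36,509 tonnes at £3.35/tonne → £122305.15
27 April – 31 December 2002: 18,047 tonnes at £2.25/tonne → £40605.75

£162910.90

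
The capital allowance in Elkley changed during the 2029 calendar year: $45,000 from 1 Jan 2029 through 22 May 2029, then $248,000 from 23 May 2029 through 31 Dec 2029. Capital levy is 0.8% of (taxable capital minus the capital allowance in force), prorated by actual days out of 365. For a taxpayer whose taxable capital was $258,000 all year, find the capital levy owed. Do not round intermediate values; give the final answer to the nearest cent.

1 Jan – 22 May 2029: 142 days, exemption $45,000 → ($258,000 − $45,000) × 0.8% × 142/365 = $662.9260
23 May – 31 Dec 2029: 223 days, exemption $248,000 → ($258,000 − $248,000) × 0.8% × 223/365 = $48.8767
Total = $711.8027

$711.80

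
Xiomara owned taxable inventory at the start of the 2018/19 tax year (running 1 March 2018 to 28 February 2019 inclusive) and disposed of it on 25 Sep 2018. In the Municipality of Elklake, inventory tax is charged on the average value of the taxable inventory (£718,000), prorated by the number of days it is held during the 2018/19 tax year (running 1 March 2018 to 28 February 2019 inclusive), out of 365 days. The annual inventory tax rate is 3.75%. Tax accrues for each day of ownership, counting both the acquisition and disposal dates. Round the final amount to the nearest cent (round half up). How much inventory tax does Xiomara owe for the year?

£15,417.33

Days held (1 Mar – 25 Sep 2018): 209 out of 365
Tax = £718,000 × 3.75% × 209/365 = £15,417.3288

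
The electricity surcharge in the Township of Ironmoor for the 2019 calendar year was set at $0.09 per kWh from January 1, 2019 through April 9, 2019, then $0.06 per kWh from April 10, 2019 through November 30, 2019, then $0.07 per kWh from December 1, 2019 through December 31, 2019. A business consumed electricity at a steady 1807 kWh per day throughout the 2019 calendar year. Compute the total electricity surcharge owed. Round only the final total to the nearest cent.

$45,500.26

January 1 – April 9, 2019: 99 days × 1807 kWh/day = 178,893 kWh at $0.09/kWh → $16,100.37
April 10 – November 30, 2019: 235 days × 1807 kWh/day = 424,645 kWh at $0.06/kWh → $25,478.70
December 1 – December 31, 2019: 31 days × 1807 kWh/day = 56,017 kWh at $0.07/kWh → $3,921.19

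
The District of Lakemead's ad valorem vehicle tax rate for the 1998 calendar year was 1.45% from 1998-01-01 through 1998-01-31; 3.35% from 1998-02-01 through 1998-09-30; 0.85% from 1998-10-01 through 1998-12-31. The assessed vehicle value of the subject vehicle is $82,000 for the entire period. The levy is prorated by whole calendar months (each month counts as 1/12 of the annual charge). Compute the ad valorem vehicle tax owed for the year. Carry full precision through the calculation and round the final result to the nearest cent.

1998-01-01 to 1998-01-31: 1 month at 1.45% → $82,000 × 1.45% × 1/12 = $99.0833
1998-02-01 to 1998-09-30: 8 months at 3.35% → $82,000 × 3.35% × 8/12 = $1,831.3333
1998-10-01 to 1998-12-31: 3 months at 0.85% → $82,000 × 0.85% × 3/12 = $174.2500
Total = $2,104.6667

$2,104.67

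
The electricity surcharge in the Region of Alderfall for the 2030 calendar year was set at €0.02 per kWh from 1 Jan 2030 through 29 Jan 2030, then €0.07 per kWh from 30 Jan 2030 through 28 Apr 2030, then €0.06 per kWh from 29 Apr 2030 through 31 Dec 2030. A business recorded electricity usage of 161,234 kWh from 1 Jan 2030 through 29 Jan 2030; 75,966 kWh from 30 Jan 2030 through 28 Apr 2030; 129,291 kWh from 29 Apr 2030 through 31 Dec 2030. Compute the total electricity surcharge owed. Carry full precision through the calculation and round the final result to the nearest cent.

€16,299.76

1 Jan – 29 Jan 2030: 161,234 kWh at €0.02/kWh → €3,224.68
30 Jan – 28 Apr 2030: 75,966 kWh at €0.07/kWh → €5,317.62
29 Apr – 31 Dec 2030: 129,291 kWh at €0.06/kWh → €7,757.46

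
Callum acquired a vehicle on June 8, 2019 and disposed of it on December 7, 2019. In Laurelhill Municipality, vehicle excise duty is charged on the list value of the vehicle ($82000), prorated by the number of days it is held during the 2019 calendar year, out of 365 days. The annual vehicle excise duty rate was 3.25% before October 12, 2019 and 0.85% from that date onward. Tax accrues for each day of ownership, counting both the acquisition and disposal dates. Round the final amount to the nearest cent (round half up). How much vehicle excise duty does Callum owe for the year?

June 8 – October 11, 2019: 126 days at 3.25% → $82000 × 3.25% × 126/365 = $919.9726
October 12 – December 7, 2019: 57 days at 0.85% → $82000 × 0.85% × 57/365 = $108.8466
Total = $1028.8192

$1028.82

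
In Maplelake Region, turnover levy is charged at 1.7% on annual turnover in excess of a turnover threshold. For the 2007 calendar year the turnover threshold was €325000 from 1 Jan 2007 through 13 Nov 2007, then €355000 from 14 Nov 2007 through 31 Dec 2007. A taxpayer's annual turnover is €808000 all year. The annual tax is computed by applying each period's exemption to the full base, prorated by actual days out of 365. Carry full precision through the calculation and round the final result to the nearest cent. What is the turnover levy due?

1 Jan – 13 Nov 2007: 317 days, exemption €325000 → (€808000 − €325000) × 1.7% × 317/365 = €7131.1973
14 Nov – 31 Dec 2007: 48 days, exemption €355000 → (€808000 − €355000) × 1.7% × 48/365 = €1012.7342
Total = €8143.9315

€8143.93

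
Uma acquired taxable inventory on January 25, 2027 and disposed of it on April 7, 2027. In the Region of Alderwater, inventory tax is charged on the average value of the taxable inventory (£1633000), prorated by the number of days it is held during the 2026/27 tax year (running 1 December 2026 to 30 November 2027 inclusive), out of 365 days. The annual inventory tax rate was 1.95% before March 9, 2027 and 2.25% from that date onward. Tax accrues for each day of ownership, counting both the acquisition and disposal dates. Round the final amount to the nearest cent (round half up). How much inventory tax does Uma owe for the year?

January 25 – March 8, 2027: 43 days at 1.95% → £1633000 × 1.95% × 43/365 = £3751.4260
March 9 – April 7, 2027: 30 days at 2.25% → £1633000 × 2.25% × 30/365 = £3019.9315
Total = £6771.3575

£6771.36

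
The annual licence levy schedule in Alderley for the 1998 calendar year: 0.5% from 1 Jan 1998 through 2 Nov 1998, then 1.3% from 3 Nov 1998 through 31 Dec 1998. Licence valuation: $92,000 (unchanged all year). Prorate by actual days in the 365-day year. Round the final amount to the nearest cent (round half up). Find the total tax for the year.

1 Jan – 2 Nov 1998: 306 days at 0.5% → $92,000 × 0.5% × 306/365 = $385.6438
3 Nov – 31 Dec 1998: 59 days at 1.3% → $92,000 × 1.3% × 59/365 = $193.3260
Total = $578.9699

$578.97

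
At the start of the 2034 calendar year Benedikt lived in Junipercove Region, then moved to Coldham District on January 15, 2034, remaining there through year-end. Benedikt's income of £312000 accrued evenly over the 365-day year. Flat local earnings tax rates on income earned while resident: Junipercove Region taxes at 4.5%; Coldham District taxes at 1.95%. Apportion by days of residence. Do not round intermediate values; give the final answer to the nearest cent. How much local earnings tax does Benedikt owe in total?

Junipercove Region, January 1 – January 14, 2034: 14 days → £312000 × 4.5% × 14/365 = £538.5205
Coldham District, January 15 – December 31, 2034: 351 days → £312000 × 1.95% × 351/365 = £5850.6411
Total = £6389.1616

£6389.16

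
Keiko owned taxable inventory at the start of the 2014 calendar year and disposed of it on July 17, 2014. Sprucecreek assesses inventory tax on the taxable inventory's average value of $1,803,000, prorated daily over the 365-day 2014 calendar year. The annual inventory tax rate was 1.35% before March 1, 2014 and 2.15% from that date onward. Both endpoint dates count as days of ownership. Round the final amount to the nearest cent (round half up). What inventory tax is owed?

$18,696.86

January 1 – February 28, 2014: 59 days at 1.35% → $1,803,000 × 1.35% × 59/365 = $3,934.4918
March 1 – July 17, 2014: 139 days at 2.15% → $1,803,000 × 2.15% × 139/365 = $14,762.3712
Total = $18,696.8630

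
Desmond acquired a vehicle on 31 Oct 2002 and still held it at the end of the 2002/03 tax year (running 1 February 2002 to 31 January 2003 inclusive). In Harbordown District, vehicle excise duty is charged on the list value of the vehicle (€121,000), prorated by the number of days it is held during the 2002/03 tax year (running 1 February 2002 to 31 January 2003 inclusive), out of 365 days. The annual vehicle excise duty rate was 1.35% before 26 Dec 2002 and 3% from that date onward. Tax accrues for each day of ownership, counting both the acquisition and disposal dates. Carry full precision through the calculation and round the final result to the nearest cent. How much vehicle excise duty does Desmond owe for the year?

€618.59

31 Oct – 25 Dec 2002: 56 days at 1.35% → €121,000 × 1.35% × 56/365 = €250.6192
26 Dec 2002 – 31 Jan 2003: 37 days at 3% → €121,000 × 3% × 37/365 = €367.9726
Total = €618.5918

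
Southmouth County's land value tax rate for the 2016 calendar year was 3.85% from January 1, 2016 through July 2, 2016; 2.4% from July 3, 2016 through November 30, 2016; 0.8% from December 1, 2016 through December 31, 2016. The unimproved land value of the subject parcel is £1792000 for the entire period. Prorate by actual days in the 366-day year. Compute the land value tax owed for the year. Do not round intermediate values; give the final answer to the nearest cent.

£53642.49

January 1 – July 2, 2016: 184 days at 3.85% → £1792000 × 3.85% × 184/366 = £34684.5027
July 3 – November 30, 2016: 151 days at 2.4% → £1792000 × 2.4% × 151/366 = £17743.7377
December 1 – December 31, 2016: 31 days at 0.8% → £1792000 × 0.8% × 31/366 = £1214.2514
Total = £53642.4918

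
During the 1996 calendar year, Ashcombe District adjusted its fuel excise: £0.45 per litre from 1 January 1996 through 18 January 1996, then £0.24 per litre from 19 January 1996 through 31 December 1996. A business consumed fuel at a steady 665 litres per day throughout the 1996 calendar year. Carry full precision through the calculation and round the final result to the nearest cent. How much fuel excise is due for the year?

£60,927.30

1 January – 18 January 1996: 18 days × 665 litres/day = 11,970 litres at £0.45/litre → £5,386.50
19 January – 31 December 1996: 348 days × 665 litres/day = 231,420 litres at £0.24/litre → £55,540.80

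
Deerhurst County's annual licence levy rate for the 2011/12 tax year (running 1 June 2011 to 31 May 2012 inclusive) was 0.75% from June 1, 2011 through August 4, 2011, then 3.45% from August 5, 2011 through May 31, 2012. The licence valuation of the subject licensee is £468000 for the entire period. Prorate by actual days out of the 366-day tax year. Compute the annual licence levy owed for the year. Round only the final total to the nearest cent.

£13901.90

June 1 – August 4, 2011: 65 days at 0.75% → £468000 × 0.75% × 65/366 = £623.3607
August 5, 2011 – May 31, 2012: 301 days at 3.45% → £468000 × 3.45% × 301/366 = £13278.5410
Total = £13901.9016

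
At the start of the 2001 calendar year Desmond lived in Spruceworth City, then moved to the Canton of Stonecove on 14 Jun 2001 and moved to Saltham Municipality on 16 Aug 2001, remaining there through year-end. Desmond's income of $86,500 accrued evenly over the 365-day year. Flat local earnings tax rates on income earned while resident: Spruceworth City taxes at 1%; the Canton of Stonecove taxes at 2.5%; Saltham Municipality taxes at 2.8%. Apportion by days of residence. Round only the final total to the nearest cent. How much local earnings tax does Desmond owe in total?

Spruceworth City, 1 Jan – 13 Jun 2001: 164 days → $86,500 × 1% × 164/365 = $388.6575
The Canton of Stonecove, 14 Jun – 15 Aug 2001: 63 days → $86,500 × 2.5% × 63/365 = $373.2534
Saltham Municipality, 16 Aug – 31 Dec 2001: 138 days → $86,500 × 2.8% × 138/365 = $915.7151
Total = $1,677.6260

$1,677.63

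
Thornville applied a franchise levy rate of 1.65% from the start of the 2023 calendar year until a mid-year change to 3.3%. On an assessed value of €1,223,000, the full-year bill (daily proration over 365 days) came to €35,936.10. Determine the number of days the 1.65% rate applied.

80 days

Let d = days at the first rate; then 365 − d days at the second rate.
€1,223,000 × [1.65%·d + 3.3%·(365−d)] / 365 = €35,936.10
Solving gives d = 80, so the new rate took effect on 22 Mar 2023.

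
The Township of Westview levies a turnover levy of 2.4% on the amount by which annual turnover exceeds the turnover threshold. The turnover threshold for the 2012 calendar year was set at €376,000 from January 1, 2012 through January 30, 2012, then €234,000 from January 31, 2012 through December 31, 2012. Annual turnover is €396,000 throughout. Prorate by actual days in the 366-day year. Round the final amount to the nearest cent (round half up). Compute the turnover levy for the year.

January 1 – January 30, 2012: 30 days, exemption €376,000 → (€396,000 − €376,000) × 2.4% × 30/366 = €39.3443
January 31 – December 31, 2012: 336 days, exemption €234,000 → (€396,000 − €234,000) × 2.4% × 336/366 = €3,569.3115
Total = €3,608.6557

€3,608.66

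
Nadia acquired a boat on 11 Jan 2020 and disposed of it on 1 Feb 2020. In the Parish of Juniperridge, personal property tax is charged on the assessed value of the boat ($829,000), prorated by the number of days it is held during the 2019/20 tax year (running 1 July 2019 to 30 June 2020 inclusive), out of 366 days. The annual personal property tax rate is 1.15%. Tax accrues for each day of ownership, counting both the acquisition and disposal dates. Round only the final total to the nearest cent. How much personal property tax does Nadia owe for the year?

Days held (11 Jan – 1 Feb 2020): 22 out of 366
Tax = $829,000 × 1.15% × 22/366 = $573.0519

$573.05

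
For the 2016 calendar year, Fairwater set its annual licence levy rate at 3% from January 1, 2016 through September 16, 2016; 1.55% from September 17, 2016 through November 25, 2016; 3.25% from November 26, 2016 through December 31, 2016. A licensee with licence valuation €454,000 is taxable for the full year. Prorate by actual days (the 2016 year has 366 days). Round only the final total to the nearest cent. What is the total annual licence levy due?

€12,472.60

January 1 – September 16, 2016: 260 days at 3% → €454,000 × 3% × 260/366 = €9,675.4098
September 17 – November 25, 2016: 70 days at 1.55% → €454,000 × 1.55% × 70/366 = €1,345.8743
November 26 – December 31, 2016: 36 days at 3.25% → €454,000 × 3.25% × 36/366 = €1,451.3115
Total = €12,472.5956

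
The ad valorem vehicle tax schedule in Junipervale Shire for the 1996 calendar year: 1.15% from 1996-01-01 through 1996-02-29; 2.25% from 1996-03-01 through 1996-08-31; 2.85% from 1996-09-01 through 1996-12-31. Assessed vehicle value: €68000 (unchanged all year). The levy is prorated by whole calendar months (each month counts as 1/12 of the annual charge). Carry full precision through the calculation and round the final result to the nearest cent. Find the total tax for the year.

1996-01-01 to 1996-02-29: 2 months at 1.15% → €68000 × 1.15% × 2/12 = €130.3333
1996-03-01 to 1996-08-31: 6 months at 2.25% → €68000 × 2.25% × 6/12 = €765.0000
1996-09-01 to 1996-12-31: 4 months at 2.85% → €68000 × 2.85% × 4/12 = €646.0000
Total = €1541.3333

€1541.33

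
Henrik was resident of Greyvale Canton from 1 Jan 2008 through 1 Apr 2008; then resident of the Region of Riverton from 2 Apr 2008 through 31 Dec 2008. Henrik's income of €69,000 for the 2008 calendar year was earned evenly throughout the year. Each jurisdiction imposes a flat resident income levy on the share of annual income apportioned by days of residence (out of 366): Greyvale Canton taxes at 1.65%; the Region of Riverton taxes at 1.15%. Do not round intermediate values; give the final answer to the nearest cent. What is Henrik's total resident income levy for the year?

€880.22

Greyvale Canton, 1 Jan – 1 Apr 2008: 92 days → €69,000 × 1.65% × 92/366 = €286.1803
The Region of Riverton, 2 Apr – 31 Dec 2008: 274 days → €69,000 × 1.15% × 274/366 = €594.0410
Total = €880.2213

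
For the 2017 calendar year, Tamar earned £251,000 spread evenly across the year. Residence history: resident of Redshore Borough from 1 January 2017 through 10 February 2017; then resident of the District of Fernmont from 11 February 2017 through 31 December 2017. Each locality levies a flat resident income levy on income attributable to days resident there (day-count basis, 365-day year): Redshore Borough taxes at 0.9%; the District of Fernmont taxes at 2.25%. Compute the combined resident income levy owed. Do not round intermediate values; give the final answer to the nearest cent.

Redshore Borough, 1 January – 10 February 2017: 41 days → £251,000 × 0.9% × 41/365 = £253.7507
The District of Fernmont, 11 February – 31 December 2017: 324 days → £251,000 × 2.25% × 324/365 = £5,013.1233
Total = £5,266.8740

£5,266.87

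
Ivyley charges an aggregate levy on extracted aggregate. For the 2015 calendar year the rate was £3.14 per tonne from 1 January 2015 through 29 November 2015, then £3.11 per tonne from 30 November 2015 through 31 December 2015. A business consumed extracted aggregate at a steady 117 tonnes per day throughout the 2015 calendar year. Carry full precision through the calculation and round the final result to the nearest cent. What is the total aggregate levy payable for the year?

£133,981.38

1 January – 29 November 2015: 333 days × 117 tonnes/day = 38,961 tonnes at £3.14/tonne → £122,337.54
30 November – 31 December 2015: 32 days × 117 tonnes/day = 3,744 tonnes at £3.11/tonne → £11,643.84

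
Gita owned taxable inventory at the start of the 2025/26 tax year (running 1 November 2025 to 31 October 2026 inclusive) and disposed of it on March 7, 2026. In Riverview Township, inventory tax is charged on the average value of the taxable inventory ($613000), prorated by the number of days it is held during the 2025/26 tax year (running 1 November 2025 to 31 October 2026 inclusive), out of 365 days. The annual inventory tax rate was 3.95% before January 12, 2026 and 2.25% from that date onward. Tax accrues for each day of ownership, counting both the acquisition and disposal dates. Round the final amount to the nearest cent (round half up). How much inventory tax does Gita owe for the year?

November 1, 2025 – January 11, 2026: 72 days at 3.95% → $613000 × 3.95% × 72/365 = $4776.3616
January 12 – March 7, 2026: 55 days at 2.25% → $613000 × 2.25% × 55/365 = $2078.3219
Total = $6854.6836

$6854.68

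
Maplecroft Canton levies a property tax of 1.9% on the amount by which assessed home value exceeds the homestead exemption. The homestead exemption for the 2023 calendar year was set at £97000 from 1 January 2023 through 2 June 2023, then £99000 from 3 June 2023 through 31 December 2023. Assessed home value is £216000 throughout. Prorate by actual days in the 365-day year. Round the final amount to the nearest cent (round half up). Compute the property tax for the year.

1 January – 2 June 2023: 153 days, exemption £97000 → (£216000 − £97000) × 1.9% × 153/365 = £947.7616
3 June – 31 December 2023: 212 days, exemption £99000 → (£216000 − £99000) × 1.9% × 212/365 = £1291.1671
Total = £2238.9288

£2238.93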